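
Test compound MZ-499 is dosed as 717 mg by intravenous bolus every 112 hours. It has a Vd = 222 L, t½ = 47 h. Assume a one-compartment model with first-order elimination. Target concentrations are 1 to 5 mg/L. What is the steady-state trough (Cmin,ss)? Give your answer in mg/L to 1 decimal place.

0.8 mg/L

k = ln2/t½ = ln2/47 ≈ 0.014748 h⁻¹; fraction remaining f = e^(−kτ) = e^(−0.014748×112) ≈ 0.1917.
Single-dose peak C₀ = D/Vd = 717/222 ≈ 3.230 mg/L.
Steady-state trough Cmin,ss = C₀·f/(1−f) ≈ 3.230 × 0.1917/0.8083 ≈ 0.766 mg/L.
Trough 0.8 mg/L vs MEC 1 mg/L: subtherapeutic.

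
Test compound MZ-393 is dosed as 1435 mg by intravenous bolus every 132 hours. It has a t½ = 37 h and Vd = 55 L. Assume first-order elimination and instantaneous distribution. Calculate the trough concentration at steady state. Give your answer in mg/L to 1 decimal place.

Over one 132-h interval, 132/37 ≈ 3.5676 half-lives elapse, leaving f ≈ 0.0843 of each dose.
Each bolus raises the concentration by D/Vd = 1435/55 ≈ 26.091 mg/L.
Steady-state trough Cmin,ss = C₀·f/(1−f) ≈ 26.091 × 0.0843/0.9157 ≈ 2.402 mg/L.

2.4 mg/L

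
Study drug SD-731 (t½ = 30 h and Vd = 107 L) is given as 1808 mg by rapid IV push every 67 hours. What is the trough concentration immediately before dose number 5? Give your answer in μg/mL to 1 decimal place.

4.6 μg/mL

f = (1/2)^(τ/t½) = (1/2)^(67/30) ≈ 0.2127.
C₀ = D/Vd = 1808/107 ≈ 16.897 μg/mL.
Before the 5th dose, 4 doses have been given. Superposition: Cmin = C₀·(f + f² + … + f^4).
≈ 16.897 × (0.2127 + 0.0452 + 0.0096 + 0.0020) ≈ 16.897 × 0.2695 ≈ 4.554 μg/mL.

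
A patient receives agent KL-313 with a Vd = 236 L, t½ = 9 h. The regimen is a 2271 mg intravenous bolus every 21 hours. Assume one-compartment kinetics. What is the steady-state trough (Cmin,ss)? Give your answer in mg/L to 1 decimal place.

2.4 mg/L

Over one 21-h interval, 21/9 ≈ 2.3333 half-lives elapse, leaving f ≈ 0.1984 of each dose.
Single-dose peak C₀ = D/Vd = 2271/236 ≈ 9.623 mg/L.
Steady-state trough Cmin,ss = C₀·f/(1−f) ≈ 9.623 × 0.1984/0.8016 ≈ 2.382 mg/L.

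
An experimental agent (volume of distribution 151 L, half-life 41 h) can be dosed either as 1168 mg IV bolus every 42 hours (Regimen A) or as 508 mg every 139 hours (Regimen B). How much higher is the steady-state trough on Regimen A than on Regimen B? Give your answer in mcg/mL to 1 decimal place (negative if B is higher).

7.1 mcg/mL

Regimen A: f = (1/2)^(42/41) ≈ 0.4916; Cmin,ss = (1168/151)·f/(1−f) ≈ 7.479 mcg/mL.
Regimen B: f = (1/2)^(139/41) ≈ 0.0954; Cmin,ss = (508/151)·f/(1−f) ≈ 0.355 mcg/mL.
Difference ≈ 7.479 − 0.355 ≈ 7.124 mcg/mL.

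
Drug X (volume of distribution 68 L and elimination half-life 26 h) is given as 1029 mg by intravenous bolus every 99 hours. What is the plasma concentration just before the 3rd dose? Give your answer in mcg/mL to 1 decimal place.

f = (1/2)^(τ/t½) = (1/2)^(99/26) ≈ 0.0714.
C₀ = D/Vd = 1029/68 ≈ 15.132 mcg/mL.
Before the 3rd dose, 2 doses have been given. Superposition: Cmin = C₀·(f + f²).
≈ 15.132 × (0.0714 + 0.0051) ≈ 15.132 × 0.0765 ≈ 1.158 mcg/mL.

1.2 mcg/mL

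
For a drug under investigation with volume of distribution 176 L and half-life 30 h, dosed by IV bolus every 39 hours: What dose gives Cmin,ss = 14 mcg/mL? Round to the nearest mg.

τ/t½ = 39/30 ≈ 1.3, so f = (1/2)^(39/30) ≈ 0.406126.
Cmin,ss = (D/Vd)·f/(1−f), so D = Cmin,ss·Vd·(1−f)/f.
D = 14 × 176 × (1−f)/f ≈ 14 × 176 × 1.46229 ≈ 3603.08 mg.

3603 mg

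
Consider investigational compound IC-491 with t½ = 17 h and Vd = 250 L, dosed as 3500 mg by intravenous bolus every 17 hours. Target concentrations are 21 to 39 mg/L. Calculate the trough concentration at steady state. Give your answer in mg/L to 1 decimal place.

14.0 mg/L

The dosing interval is 1 half-life, so f = 2^(−1) = 0.5.
At steady state, R = 1/(1 − 0.5) = 2/1.
Single-dose peak C₀ = D/Vd = 3500/250 = 14 mg/L.
Steady-state peak Cmax,ss = C₀·R = 14 × 2/1 ≈ 28.000 mg/L.
Steady-state trough Cmin,ss = Cmax,ss·f ≈ 28.000 × 0.5 ≈ 14.000 mg/L.
Trough 14.0 mg/L vs MEC 21 mg/L: subtherapeutic.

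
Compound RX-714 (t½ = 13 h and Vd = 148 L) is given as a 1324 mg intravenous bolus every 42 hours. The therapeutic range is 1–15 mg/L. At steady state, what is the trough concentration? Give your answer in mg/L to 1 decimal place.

1.1 mg/L

Over one 42-h interval, 42/13 ≈ 3.2308 half-lives elapse, leaving f ≈ 0.1065 of each dose.
At steady state, accumulation factor R = 1/(1 − e^(−kτ)) ≈ 1.1192.
Each bolus raises the concentration by D/Vd = 1324/148 ≈ 8.946 mg/L.
Steady-state peak Cmax,ss = C₀·R ≈ 8.946 × 1.1192 ≈ 10.012 mg/L.
Steady-state trough Cmin,ss = Cmax,ss·f ≈ 10.012 × 0.1065 ≈ 1.066 mg/L.
Trough 1.1 mg/L vs MEC 1 mg/L: adequate.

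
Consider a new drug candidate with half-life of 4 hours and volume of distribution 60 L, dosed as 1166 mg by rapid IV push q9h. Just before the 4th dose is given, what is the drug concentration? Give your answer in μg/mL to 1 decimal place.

5.1 μg/mL

f = (1/2)^(τ/t½) = (1/2)^(9/4) ≈ 0.2102.
C₀ = D/Vd = 1166/60 ≈ 19.433 μg/mL.
Before the 4th dose, 3 doses have been given. Superposition: Cmin = C₀·(f + f² + … + f^3).
≈ 19.433 × (0.2102 + 0.0442 + 0.0093) ≈ 19.433 × 0.2637 ≈ 5.124 μg/mL.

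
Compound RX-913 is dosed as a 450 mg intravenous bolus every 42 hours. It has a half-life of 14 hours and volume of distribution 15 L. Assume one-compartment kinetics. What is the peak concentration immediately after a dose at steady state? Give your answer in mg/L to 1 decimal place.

The dosing interval is 3 half-lives, so f = 2^(−3) = 0.125.
At steady state, R = 1/(1 − 0.125) = 8/7.
Single-dose peak C₀ = D/Vd = 450/15 = 30 mg/L.
Steady-state peak Cmax,ss = C₀·R = 30 × 8/7 ≈ 34.286 mg/L.

34.3 mg/L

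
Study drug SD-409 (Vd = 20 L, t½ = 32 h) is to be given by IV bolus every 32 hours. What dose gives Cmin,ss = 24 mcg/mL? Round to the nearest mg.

480 mg

τ/t½ = 32/32 ≈ 1, so f = (1/2)^(32/32) ≈ 0.500000.
Cmin,ss = (D/Vd)·f/(1−f), so D = Cmin,ss·Vd·(1−f)/f.
D = 24 × 20 × (1−f)/f ≈ 24 × 20 × 1.00000 ≈ 480.00 mg.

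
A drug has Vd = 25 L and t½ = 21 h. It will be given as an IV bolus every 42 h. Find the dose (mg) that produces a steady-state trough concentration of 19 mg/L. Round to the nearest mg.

1425 mg

τ/t½ = 42/21 ≈ 2, so f = (1/2)^(42/21) ≈ 0.250000.
Cmin,ss = (D/Vd)·f/(1−f), so D = Cmin,ss·Vd·(1−f)/f.
D = 19 × 25 × (1−f)/f ≈ 19 × 25 × 3.00000 ≈ 1425.00 mg.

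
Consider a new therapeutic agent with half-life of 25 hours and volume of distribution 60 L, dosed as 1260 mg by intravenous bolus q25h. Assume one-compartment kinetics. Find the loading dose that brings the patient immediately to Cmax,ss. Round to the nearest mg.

f = (1/2)^(25/25) ≈ 0.500000; accumulation ratio R = 1/(1−f) ≈ 2.00000.
Loading dose to hit Cmax,ss on first dose: D_load = D_maint·R ≈ 1260 × 2.00000 ≈ 2520.00 mg.

2520 mg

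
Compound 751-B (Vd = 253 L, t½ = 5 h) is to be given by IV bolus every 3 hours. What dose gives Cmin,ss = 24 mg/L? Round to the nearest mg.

τ/t½ = 3/5 ≈ 0.6, so f = (1/2)^(3/5) ≈ 0.659754.
Cmin,ss = (D/Vd)·f/(1−f), so D = Cmin,ss·Vd·(1−f)/f.
D = 24 × 253 × (1−f)/f ≈ 24 × 253 × 0.51572 ≈ 3131.45 mg.

3131 mg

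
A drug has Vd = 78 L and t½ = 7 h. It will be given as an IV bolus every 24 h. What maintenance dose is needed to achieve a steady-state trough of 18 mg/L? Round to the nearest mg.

13713 mg

τ/t½ = 24/7 ≈ 3.4286, so f = (1/2)^(24/7) ≈ 0.092875.
Cmin,ss = (D/Vd)·f/(1−f), so D = Cmin,ss·Vd·(1−f)/f.
D = 18 × 78 × (1−f)/f ≈ 18 × 78 × 9.76716 ≈ 13713.09 mg.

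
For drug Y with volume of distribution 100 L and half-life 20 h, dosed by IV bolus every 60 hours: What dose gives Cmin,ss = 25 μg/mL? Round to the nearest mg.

τ/t½ = 60/20 ≈ 3, so f = (1/2)^(60/20) ≈ 0.125000.
Cmin,ss = (D/Vd)·f/(1−f), so D = Cmin,ss·Vd·(1−f)/f.
D = 25 × 100 × (1−f)/f ≈ 25 × 100 × 7.00000 ≈ 17500.00 mg.

17500 mg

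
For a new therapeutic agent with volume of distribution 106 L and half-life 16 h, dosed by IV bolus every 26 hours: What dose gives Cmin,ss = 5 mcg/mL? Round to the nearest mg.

1105 mg

τ/t½ = 26/16 ≈ 1.625, so f = (1/2)^(26/16) ≈ 0.324210.
Cmin,ss = (D/Vd)·f/(1−f), so D = Cmin,ss·Vd·(1−f)/f.
D = 5 × 106 × (1−f)/f ≈ 5 × 106 × 2.08442 ≈ 1104.74 mg.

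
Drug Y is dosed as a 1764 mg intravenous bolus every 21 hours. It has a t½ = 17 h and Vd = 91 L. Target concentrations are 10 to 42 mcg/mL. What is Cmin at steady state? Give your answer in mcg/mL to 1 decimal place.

k = ln2/t½ = ln2/17 ≈ 0.040773 h⁻¹; fraction remaining f = e^(−kτ) = e^(−0.040773×21) ≈ 0.4248.
Each bolus raises the concentration by D/Vd = 1764/91 ≈ 19.385 mcg/mL.
Steady-state trough Cmin,ss = C₀·f/(1−f) ≈ 19.385 × 0.4248/0.5752 ≈ 14.316 mcg/mL.
Trough 14.3 mcg/mL vs MEC 10 mcg/mL: adequate.

14.3 mcg/mL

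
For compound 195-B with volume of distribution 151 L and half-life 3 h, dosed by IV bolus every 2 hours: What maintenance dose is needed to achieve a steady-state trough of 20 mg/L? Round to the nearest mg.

τ/t½ = 2/3 ≈ 0.66667, so f = (1/2)^(2/3) ≈ 0.629961.
Cmin,ss = (D/Vd)·f/(1−f), so D = Cmin,ss·Vd·(1−f)/f.
D = 20 × 151 × (1−f)/f ≈ 20 × 151 × 0.58740 ≈ 1773.95 mg.

1774 mg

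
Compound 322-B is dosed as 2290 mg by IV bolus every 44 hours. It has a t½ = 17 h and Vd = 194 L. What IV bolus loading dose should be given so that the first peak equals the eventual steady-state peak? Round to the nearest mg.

2747 mg

f = (1/2)^(44/17) ≈ 0.166289; accumulation ratio R = 1/(1−f) ≈ 1.19946.
Loading dose to hit Cmax,ss on first dose: D_load = D_maint·R ≈ 2290 × 1.19946 ≈ 2746.76 mg.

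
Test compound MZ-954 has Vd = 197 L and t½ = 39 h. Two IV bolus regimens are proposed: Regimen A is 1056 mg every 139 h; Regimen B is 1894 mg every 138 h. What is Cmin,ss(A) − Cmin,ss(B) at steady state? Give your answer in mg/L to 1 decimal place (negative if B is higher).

-0.4 mg/L

Regimen A: f = (1/2)^(139/39) ≈ 0.0845; Cmin,ss = (1056/197)·f/(1−f) ≈ 0.495 mg/L.
Regimen B: f = (1/2)^(138/39) ≈ 0.0861; Cmin,ss = (1894/197)·f/(1−f) ≈ 0.906 mg/L.
Difference ≈ 0.495 − 0.906 ≈ -0.411 mg/L.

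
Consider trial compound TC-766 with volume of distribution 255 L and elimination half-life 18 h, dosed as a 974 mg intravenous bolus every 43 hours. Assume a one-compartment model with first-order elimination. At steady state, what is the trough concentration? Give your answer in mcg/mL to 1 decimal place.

0.9 mcg/mL

τ/t½ = 43/18 ≈ 2.3889, so fraction remaining f = (1/2)^(43/18) ≈ 0.1909.
Single-dose peak C₀ = D/Vd = 974/255 ≈ 3.820 mcg/mL.
Steady-state trough Cmin,ss = C₀·f/(1−f) ≈ 3.820 × 0.1909/0.8091 ≈ 0.901 mcg/mL.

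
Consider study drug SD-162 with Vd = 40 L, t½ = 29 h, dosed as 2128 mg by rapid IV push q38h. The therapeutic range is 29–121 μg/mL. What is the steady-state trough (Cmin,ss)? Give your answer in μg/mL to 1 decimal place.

Over one 38-h interval, 38/29 ≈ 1.3103 half-lives elapse, leaving f ≈ 0.4032 of each dose.
Accumulation ratio R = 1/(1 − f) ≈ 1/0.5968 ≈ 1.6756.
Single-dose peak C₀ = D/Vd = 2128/40 ≈ 53.200 μg/mL.
Cmax,ss = C₀/(1 − f) ≈ 53.200/0.5968 ≈ 89.142 μg/mL.
One interval later, Cmin,ss = Cmax,ss·e^(−kτ) ≈ 89.142 × 0.4032 ≈ 35.942 μg/mL.
Trough 35.9 μg/mL vs MEC 29 μg/mL: adequate.

35.9 μg/mL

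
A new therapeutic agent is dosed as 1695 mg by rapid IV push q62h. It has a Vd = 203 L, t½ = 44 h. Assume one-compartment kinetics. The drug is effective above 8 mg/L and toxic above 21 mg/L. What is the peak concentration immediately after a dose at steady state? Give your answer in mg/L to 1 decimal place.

13.4 mg/L

τ/t½ = 62/44 ≈ 1.4091, so fraction remaining f = (1/2)^(62/44) ≈ 0.3765.
Accumulation ratio R = 1/(1 − f) ≈ 1/0.6235 ≈ 1.6038.
Each bolus raises the concentration by D/Vd = 1695/203 ≈ 8.350 mg/L.
Steady-state peak Cmax,ss = C₀·R ≈ 8.350 × 1.6038 ≈ 13.392 mg/L.
Peak 13.4 mg/L vs MTC 21 mg/L: below toxic threshold.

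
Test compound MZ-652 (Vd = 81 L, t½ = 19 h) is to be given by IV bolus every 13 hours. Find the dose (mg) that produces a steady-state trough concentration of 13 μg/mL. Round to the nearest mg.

639 mg

τ/t½ = 13/19 ≈ 0.68421, so f = (1/2)^(13/19) ≈ 0.622346.
Cmin,ss = (D/Vd)·f/(1−f), so D = Cmin,ss·Vd·(1−f)/f.
D = 13 × 81 × (1−f)/f ≈ 13 × 81 × 0.60682 ≈ 638.98 mg.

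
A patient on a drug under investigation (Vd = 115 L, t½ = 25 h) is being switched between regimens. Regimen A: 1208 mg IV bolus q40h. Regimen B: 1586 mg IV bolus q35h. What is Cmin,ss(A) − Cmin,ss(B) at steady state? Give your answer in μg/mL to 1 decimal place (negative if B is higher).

Regimen A: f = (1/2)^(40/25) ≈ 0.3299; Cmin,ss = (1208/115)·f/(1−f) ≈ 5.171 μg/mL.
Regimen B: f = (1/2)^(35/25) ≈ 0.3789; Cmin,ss = (1586/115)·f/(1−f) ≈ 8.413 μg/mL.
Difference ≈ 5.171 − 8.413 ≈ -3.242 μg/mL.

-3.2 μg/mL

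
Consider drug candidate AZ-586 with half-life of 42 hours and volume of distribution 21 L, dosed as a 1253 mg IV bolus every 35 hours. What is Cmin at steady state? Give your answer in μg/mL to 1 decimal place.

76.3 μg/mL

k = ln2/t½ = ln2/42 ≈ 0.016504 h⁻¹; fraction remaining f = e^(−kτ) = e^(−0.016504×35) ≈ 0.5612.
Single-dose peak C₀ = D/Vd = 1253/21 ≈ 59.667 μg/mL.
Steady-state trough Cmin,ss = C₀·f/(1−f) ≈ 59.667 × 0.5612/0.4388 ≈ 76.311 μg/mL.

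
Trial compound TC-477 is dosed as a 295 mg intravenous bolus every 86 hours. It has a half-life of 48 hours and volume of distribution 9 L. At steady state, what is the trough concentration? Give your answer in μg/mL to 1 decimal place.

13.3 μg/mL

k = ln2/t½ = ln2/48 ≈ 0.014441 h⁻¹; fraction remaining f = e^(−kτ) = e^(−0.014441×86) ≈ 0.2888.
Single-dose peak C₀ = D/Vd = 295/9 ≈ 32.778 μg/mL.
Steady-state trough Cmin,ss = C₀·f/(1−f) ≈ 32.778 × 0.2888/0.7112 ≈ 13.310 μg/mL.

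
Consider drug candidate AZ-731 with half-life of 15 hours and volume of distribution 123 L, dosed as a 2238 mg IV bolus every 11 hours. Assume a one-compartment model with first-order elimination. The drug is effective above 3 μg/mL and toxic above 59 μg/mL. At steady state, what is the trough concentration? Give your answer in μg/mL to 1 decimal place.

27.5 μg/mL

τ/t½ = 11/15 ≈ 0.73333, so fraction remaining f = (1/2)^(11/15) ≈ 0.6015.
At steady state, accumulation factor R = 1/(1 − e^(−kτ)) ≈ 2.5094.
Each bolus raises the concentration by D/Vd = 2238/123 ≈ 18.195 μg/mL.
Cmax,ss = C₀/(1 − f) ≈ 18.195/0.3985 ≈ 45.659 μg/mL.
One interval later, Cmin,ss = Cmax,ss·e^(−kτ) ≈ 45.659 × 0.6015 ≈ 27.464 μg/mL.
Trough 27.5 μg/mL vs MEC 3 μg/mL: adequate.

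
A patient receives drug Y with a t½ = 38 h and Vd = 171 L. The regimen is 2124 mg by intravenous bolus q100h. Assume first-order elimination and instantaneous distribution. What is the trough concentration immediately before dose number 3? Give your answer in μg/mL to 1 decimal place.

2.3 μg/mL

f = (1/2)^(τ/t½) = (1/2)^(100/38) ≈ 0.1614.
C₀ = D/Vd = 2124/171 ≈ 12.421 μg/mL.
Before the 3rd dose, 2 doses have been given. Superposition: Cmin = C₀·(f + f²).
≈ 12.421 × (0.1614 + 0.0260) ≈ 12.421 × 0.1874 ≈ 2.328 μg/mL.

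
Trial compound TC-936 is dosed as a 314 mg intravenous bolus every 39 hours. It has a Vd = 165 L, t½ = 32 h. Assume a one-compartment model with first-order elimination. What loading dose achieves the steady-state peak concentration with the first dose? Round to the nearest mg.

f = (1/2)^(39/32) ≈ 0.429655; accumulation ratio R = 1/(1−f) ≈ 1.75332.
Loading dose to hit Cmax,ss on first dose: D_load = D_maint·R ≈ 314 × 1.75332 ≈ 550.54 mg.

551 mg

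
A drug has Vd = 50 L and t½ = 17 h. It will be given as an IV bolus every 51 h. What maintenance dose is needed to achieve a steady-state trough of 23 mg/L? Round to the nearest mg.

8050 mg

τ/t½ = 51/17 ≈ 3, so f = (1/2)^(51/17) ≈ 0.125000.
Cmin,ss = (D/Vd)·f/(1−f), so D = Cmin,ss·Vd·(1−f)/f.
D = 23 × 50 × (1−f)/f ≈ 23 × 50 × 7.00000 ≈ 8050.00 mg.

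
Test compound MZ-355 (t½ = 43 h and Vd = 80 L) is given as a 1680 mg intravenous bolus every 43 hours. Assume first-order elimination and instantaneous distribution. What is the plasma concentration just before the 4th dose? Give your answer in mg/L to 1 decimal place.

f = (1/2)^(τ/t½) = (1/2)^(43/43) ≈ 0.5000.
C₀ = D/Vd = 1680/80 ≈ 21.000 mg/L.
Before the 4th dose, 3 doses have been given. Superposition: Cmin = C₀·(f + f² + … + f^3).
≈ 21.000 × (0.5000 + 0.2500 + 0.1250) ≈ 21.000 × 0.8750 ≈ 18.375 mg/L.

18.4 mg/L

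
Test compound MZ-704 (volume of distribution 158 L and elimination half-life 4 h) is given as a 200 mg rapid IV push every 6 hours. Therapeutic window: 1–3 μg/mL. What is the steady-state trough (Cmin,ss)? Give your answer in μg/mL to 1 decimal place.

Over one 6-h interval, 6/4 ≈ 1.5 half-lives elapse, leaving f ≈ 0.3536 of each dose.
Single-dose peak C₀ = D/Vd = 200/158 ≈ 1.266 μg/mL.
Steady-state trough Cmin,ss = C₀·f/(1−f) ≈ 1.266 × 0.3536/0.6464 ≈ 0.693 μg/mL.
Trough 0.7 μg/mL vs MEC 1 μg/mL: subtherapeutic.

0.7 μg/mL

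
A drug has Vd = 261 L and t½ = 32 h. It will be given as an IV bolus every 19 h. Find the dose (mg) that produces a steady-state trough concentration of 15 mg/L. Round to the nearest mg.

1993 mg

τ/t½ = 19/32 ≈ 0.59375, so f = (1/2)^(19/32) ≈ 0.662618.
Cmin,ss = (D/Vd)·f/(1−f), so D = Cmin,ss·Vd·(1−f)/f.
D = 15 × 261 × (1−f)/f ≈ 15 × 261 × 0.50917 ≈ 1993.40 mg.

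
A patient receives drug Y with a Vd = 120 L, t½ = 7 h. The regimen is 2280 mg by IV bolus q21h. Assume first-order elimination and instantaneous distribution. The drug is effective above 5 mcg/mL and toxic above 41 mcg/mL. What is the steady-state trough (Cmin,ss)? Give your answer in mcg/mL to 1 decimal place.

2.7 mcg/mL

The dosing interval is 3 half-lives, so f = 2^(−3) = 0.125.
At steady state, R = 1/(1 − 0.125) = 8/7.
Single-dose peak C₀ = D/Vd = 2280/120 = 19 mcg/mL.
Steady-state peak Cmax,ss = C₀·R = 19 × 8/7 ≈ 21.714 mcg/mL.
Steady-state trough Cmin,ss = Cmax,ss·f ≈ 21.714 × 0.125 ≈ 2.714 mcg/mL.
Trough 2.7 mcg/mL vs MEC 5 mcg/mL: subtherapeutic.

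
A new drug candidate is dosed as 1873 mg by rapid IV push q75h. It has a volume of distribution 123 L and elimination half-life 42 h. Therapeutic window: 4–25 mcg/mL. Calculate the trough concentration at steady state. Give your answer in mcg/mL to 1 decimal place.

6.2 mcg/mL

k = ln2/t½ = ln2/42 ≈ 0.016504 h⁻¹; fraction remaining f = e^(−kτ) = e^(−0.016504×75) ≈ 0.2900.
Single-dose peak C₀ = D/Vd = 1873/123 ≈ 15.228 mcg/mL.
Steady-state trough Cmin,ss = C₀·f/(1−f) ≈ 15.228 × 0.2900/0.7100 ≈ 6.220 mcg/mL.
Trough 6.2 mcg/mL vs MEC 4 mcg/mL: adequate.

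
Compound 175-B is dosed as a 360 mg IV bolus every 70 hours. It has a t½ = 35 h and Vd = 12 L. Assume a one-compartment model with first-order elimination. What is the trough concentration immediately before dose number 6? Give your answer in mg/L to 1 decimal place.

f = (1/2)^(τ/t½) = (1/2)^(70/35) ≈ 0.2500.
C₀ = D/Vd = 360/12 ≈ 30.000 mg/L.
Before the 6th dose, 5 doses have been given. Superposition: Cmin = C₀·(f + f² + … + f^5).
≈ 30.000 × (0.2500 + 0.0625 + 0.0156 + 0.0039 + 0.0010) ≈ 30.000 × 0.3330 ≈ 9.990 mg/L.

10.0 mg/L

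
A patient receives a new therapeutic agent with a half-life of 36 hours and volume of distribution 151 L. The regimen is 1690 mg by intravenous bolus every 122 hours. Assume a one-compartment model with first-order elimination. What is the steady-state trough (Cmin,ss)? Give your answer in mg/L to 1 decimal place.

1.2 mg/L

k = ln2/t½ = ln2/36 ≈ 0.019254 h⁻¹; fraction remaining f = e^(−kτ) = e^(−0.019254×122) ≈ 0.0955.
At steady state, accumulation factor R = 1/(1 − e^(−kτ)) ≈ 1.1056.
Each bolus raises the concentration by D/Vd = 1690/151 ≈ 11.192 mg/L.
Cmax,ss = C₀/(1 − f) ≈ 11.192/0.9045 ≈ 12.374 mg/L.
One interval later, Cmin,ss = Cmax,ss·e^(−kτ) ≈ 12.374 × 0.0955 ≈ 1.182 mg/L.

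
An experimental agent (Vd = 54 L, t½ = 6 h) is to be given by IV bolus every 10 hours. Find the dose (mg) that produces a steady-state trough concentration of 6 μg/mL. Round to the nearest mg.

705 mg

τ/t½ = 10/6 ≈ 1.6667, so f = (1/2)^(10/6) ≈ 0.314980.
Cmin,ss = (D/Vd)·f/(1−f), so D = Cmin,ss·Vd·(1−f)/f.
D = 6 × 54 × (1−f)/f ≈ 6 × 54 × 2.17480 ≈ 704.64 mg.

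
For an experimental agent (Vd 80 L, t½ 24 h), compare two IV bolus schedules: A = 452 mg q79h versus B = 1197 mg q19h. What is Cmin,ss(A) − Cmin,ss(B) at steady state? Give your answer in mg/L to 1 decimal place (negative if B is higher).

-19.8 mg/L

Regimen A: f = (1/2)^(79/24) ≈ 0.1021; Cmin,ss = (452/80)·f/(1−f) ≈ 0.642 mg/L.
Regimen B: f = (1/2)^(19/24) ≈ 0.5777; Cmin,ss = (1197/80)·f/(1−f) ≈ 20.468 mg/L.
Difference ≈ 0.642 − 20.468 ≈ -19.826 mg/L.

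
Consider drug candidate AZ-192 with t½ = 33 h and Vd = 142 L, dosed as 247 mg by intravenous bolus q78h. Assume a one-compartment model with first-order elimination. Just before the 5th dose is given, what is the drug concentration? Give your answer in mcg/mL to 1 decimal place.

0.4 mcg/mL

f = (1/2)^(τ/t½) = (1/2)^(78/33) ≈ 0.1943.
C₀ = D/Vd = 247/142 ≈ 1.739 mcg/mL.
Before the 5th dose, 4 doses have been given. Superposition: Cmin = C₀·(f + f² + … + f^4).
≈ 1.739 × (0.1943 + 0.0378 + 0.0073 + 0.0014) ≈ 1.739 × 0.2408 ≈ 0.419 mcg/mL.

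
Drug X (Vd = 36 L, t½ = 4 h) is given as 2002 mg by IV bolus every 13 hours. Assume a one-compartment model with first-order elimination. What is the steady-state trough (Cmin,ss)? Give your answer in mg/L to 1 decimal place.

6.5 mg/L

Over one 13-h interval, 13/4 ≈ 3.25 half-lives elapse, leaving f ≈ 0.1051 of each dose.
Each bolus raises the concentration by D/Vd = 2002/36 ≈ 55.611 mg/L.
Steady-state trough Cmin,ss = C₀·f/(1−f) ≈ 55.611 × 0.1051/0.8949 ≈ 6.531 mg/L.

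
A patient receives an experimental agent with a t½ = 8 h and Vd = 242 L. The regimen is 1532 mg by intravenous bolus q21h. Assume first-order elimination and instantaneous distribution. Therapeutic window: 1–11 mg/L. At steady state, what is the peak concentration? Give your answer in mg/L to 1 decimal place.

τ/t½ = 21/8 ≈ 2.625, so fraction remaining f = (1/2)^(21/8) ≈ 0.1621.
Accumulation ratio R = 1/(1 − f) ≈ 1/0.8379 ≈ 1.1935.
Each bolus raises the concentration by D/Vd = 1532/242 ≈ 6.331 mg/L.
Cmax,ss = C₀/(1 − f) ≈ 6.331/0.8379 ≈ 7.556 mg/L.
Peak 7.6 mg/L vs MTC 11 mg/L: below toxic threshold.

7.6 mg/L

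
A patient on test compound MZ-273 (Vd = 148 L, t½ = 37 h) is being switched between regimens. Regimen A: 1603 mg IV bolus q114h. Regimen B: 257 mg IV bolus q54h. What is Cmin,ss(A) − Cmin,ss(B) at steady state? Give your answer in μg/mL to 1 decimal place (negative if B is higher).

Regimen A: f = (1/2)^(114/37) ≈ 0.1182; Cmin,ss = (1603/148)·f/(1−f) ≈ 1.452 μg/mL.
Regimen B: f = (1/2)^(54/37) ≈ 0.3636; Cmin,ss = (257/148)·f/(1−f) ≈ 0.992 μg/mL.
Difference ≈ 1.452 − 0.992 ≈ 0.460 μg/mL.

0.5 μg/mL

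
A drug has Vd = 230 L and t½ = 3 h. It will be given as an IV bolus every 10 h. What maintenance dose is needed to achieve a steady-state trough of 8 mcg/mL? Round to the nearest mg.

τ/t½ = 10/3 ≈ 3.3333, so f = (1/2)^(10/3) ≈ 0.099213.
Cmin,ss = (D/Vd)·f/(1−f), so D = Cmin,ss·Vd·(1−f)/f.
D = 8 × 230 × (1−f)/f ≈ 8 × 230 × 9.07932 ≈ 16705.95 mg.

16706 mg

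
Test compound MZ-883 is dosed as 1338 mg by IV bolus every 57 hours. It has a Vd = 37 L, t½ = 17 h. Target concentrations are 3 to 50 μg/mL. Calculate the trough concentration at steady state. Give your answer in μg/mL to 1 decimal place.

3.9 μg/mL

τ/t½ = 57/17 ≈ 3.3529, so fraction remaining f = (1/2)^(57/17) ≈ 0.0979.
Accumulation ratio R = 1/(1 − f) ≈ 1/0.9021 ≈ 1.1085.
Single-dose peak C₀ = D/Vd = 1338/37 ≈ 36.162 μg/mL.
Steady-state peak Cmax,ss = C₀·R ≈ 36.162 × 1.1085 ≈ 40.086 μg/mL.
One interval later, Cmin,ss = Cmax,ss·e^(−kτ) ≈ 40.086 × 0.0979 ≈ 3.924 μg/mL.
Trough 3.9 μg/mL vs MEC 3 μg/mL: adequate.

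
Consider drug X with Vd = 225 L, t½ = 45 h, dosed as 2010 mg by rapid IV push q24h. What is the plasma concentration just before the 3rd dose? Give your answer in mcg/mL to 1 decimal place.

f = (1/2)^(τ/t½) = (1/2)^(24/45) ≈ 0.6910.
C₀ = D/Vd = 2010/225 ≈ 8.933 mcg/mL.
Before the 3rd dose, 2 doses have been given. Superposition: Cmin = C₀·(f + f²).
≈ 8.933 × (0.6910 + 0.4775) ≈ 8.933 × 1.1685 ≈ 10.438 mcg/mL.

10.4 mcg/mL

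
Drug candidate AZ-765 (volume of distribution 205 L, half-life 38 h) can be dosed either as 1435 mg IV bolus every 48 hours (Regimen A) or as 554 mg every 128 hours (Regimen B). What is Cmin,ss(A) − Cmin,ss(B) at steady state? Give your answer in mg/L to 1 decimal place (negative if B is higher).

4.7 mg/L

Regimen A: f = (1/2)^(48/38) ≈ 0.4166; Cmin,ss = (1435/205)·f/(1−f) ≈ 4.999 mg/L.
Regimen B: f = (1/2)^(128/38) ≈ 0.0968; Cmin,ss = (554/205)·f/(1−f) ≈ 0.290 mg/L.
Difference ≈ 4.999 − 0.290 ≈ 4.709 mg/L.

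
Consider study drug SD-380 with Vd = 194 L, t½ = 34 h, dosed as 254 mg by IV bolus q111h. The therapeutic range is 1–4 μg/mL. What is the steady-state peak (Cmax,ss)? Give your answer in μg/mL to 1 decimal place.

τ/t½ = 111/34 ≈ 3.2647, so fraction remaining f = (1/2)^(111/34) ≈ 0.1040.
Accumulation ratio R = 1/(1 − f) ≈ 1/0.8960 ≈ 1.1161.
Single-dose peak C₀ = D/Vd = 254/194 ≈ 1.309 μg/mL.
Steady-state peak Cmax,ss = C₀·R ≈ 1.309 × 1.1161 ≈ 1.461 μg/mL.
Peak 1.5 μg/mL vs MTC 4 μg/mL: below toxic threshold.

1.5 μg/mL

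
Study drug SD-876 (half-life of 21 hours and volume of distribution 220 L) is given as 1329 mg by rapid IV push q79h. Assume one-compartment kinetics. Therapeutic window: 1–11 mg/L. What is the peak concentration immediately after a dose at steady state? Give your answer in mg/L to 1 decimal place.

k = ln2/t½ = ln2/21 ≈ 0.033007 h⁻¹; fraction remaining f = e^(−kτ) = e^(−0.033007×79) ≈ 0.0737.
At steady state, accumulation factor R = 1/(1 − e^(−kτ)) ≈ 1.0796.
Each bolus raises the concentration by D/Vd = 1329/220 ≈ 6.041 mg/L.
Steady-state peak Cmax,ss = C₀·R ≈ 6.041 × 1.0796 ≈ 6.522 mg/L.
Peak 6.5 mg/L vs MTC 11 mg/L: below toxic threshold.

6.5 mg/L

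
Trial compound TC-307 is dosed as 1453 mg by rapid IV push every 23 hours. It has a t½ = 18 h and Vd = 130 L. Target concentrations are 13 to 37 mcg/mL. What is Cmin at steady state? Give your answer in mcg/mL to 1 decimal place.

7.8 mcg/mL

τ/t½ = 23/18 ≈ 1.2778, so fraction remaining f = (1/2)^(23/18) ≈ 0.4124.
At steady state, accumulation factor R = 1/(1 − e^(−kτ)) ≈ 1.7018.
Single-dose peak C₀ = D/Vd = 1453/130 ≈ 11.177 mcg/mL.
Cmax,ss = C₀/(1 − f) ≈ 11.177/0.5876 ≈ 19.021 mcg/mL.
Steady-state trough Cmin,ss = Cmax,ss·f ≈ 19.021 × 0.4124 ≈ 7.844 mcg/mL.
Trough 7.8 mcg/mL vs MEC 13 mcg/mL: subtherapeutic.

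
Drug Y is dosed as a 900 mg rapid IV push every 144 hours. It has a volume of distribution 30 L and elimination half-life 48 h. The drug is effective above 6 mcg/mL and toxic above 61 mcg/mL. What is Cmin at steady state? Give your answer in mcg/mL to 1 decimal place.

The dosing interval is 3 half-lives, so f = 2^(−3) = 0.125.
At steady state, R = 1/(1 − 0.125) = 8/7.
Single-dose peak C₀ = D/Vd = 900/30 = 30 mcg/mL.
Steady-state peak Cmax,ss = C₀·R = 30 × 8/7 ≈ 34.286 mcg/mL.
Steady-state trough Cmin,ss = Cmax,ss·f ≈ 34.286 × 0.125 ≈ 4.286 mcg/mL.
Trough 4.3 mcg/mL vs MEC 6 mcg/mL: subtherapeutic.

4.3 mcg/mL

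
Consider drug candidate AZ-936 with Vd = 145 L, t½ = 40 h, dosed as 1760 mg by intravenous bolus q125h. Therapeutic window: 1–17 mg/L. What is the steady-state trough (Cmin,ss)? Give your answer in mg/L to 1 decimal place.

τ/t½ = 125/40 ≈ 3.125, so fraction remaining f = (1/2)^(125/40) ≈ 0.1146.
Single-dose peak C₀ = D/Vd = 1760/145 ≈ 12.138 mg/L.
Steady-state trough Cmin,ss = C₀·f/(1−f) ≈ 12.138 × 0.1146/0.8854 ≈ 1.571 mg/L.
Trough 1.6 mg/L vs MEC 1 mg/L: adequate.

1.6 mg/L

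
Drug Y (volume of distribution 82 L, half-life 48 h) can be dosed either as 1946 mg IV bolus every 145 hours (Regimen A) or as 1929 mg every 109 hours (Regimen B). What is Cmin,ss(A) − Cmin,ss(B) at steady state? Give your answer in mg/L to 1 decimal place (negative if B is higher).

-2.8 mg/L

Regimen A: f = (1/2)^(145/48) ≈ 0.1232; Cmin,ss = (1946/82)·f/(1−f) ≈ 3.335 mg/L.
Regimen B: f = (1/2)^(109/48) ≈ 0.2072; Cmin,ss = (1929/82)·f/(1−f) ≈ 6.148 mg/L.
Difference ≈ 3.335 − 6.148 ≈ -2.813 mg/L.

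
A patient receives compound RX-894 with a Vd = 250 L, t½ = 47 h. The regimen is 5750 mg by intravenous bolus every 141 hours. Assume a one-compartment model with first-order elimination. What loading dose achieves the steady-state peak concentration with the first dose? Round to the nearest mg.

f = (1/2)^(141/47) ≈ 0.125000; accumulation ratio R = 1/(1−f) ≈ 1.14286.
Loading dose to hit Cmax,ss on first dose: D_load = D_maint·R ≈ 5750 × 1.14286 ≈ 6571.44 mg.

6571 mg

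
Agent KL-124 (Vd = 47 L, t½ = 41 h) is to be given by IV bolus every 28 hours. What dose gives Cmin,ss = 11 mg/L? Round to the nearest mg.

313 mg

τ/t½ = 28/41 ≈ 0.68293, so f = (1/2)^(28/41) ≈ 0.622900.
Cmin,ss = (D/Vd)·f/(1−f), so D = Cmin,ss·Vd·(1−f)/f.
D = 11 × 47 × (1−f)/f ≈ 11 × 47 × 0.60539 ≈ 312.99 mg.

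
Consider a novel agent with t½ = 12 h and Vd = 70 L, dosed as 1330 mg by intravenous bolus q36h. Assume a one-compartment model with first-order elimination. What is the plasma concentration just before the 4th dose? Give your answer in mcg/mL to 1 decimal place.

2.7 mcg/mL

f = (1/2)^(τ/t½) = (1/2)^(36/12) ≈ 0.1250.
C₀ = D/Vd = 1330/70 ≈ 19.000 mcg/mL.
Before the 4th dose, 3 doses have been given. Superposition: Cmin = C₀·(f + f² + … + f^3).
≈ 19.000 × (0.1250 + 0.0156 + 0.0020) ≈ 19.000 × 0.1426 ≈ 2.709 mcg/mL.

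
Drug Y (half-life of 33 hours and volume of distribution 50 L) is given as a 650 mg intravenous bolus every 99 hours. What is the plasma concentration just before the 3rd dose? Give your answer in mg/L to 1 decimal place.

f = (1/2)^(τ/t½) = (1/2)^(99/33) ≈ 0.1250.
C₀ = D/Vd = 650/50 ≈ 13.000 mg/L.
Before the 3rd dose, 2 doses have been given. Superposition: Cmin = C₀·(f + f²).
≈ 13.000 × (0.1250 + 0.0156) ≈ 13.000 × 0.1406 ≈ 1.828 mg/L.

1.8 mg/L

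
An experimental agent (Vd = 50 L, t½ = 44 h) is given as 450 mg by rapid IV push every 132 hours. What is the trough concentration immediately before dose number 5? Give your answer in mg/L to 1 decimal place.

1.3 mg/L

f = (1/2)^(τ/t½) = (1/2)^(132/44) ≈ 0.1250.
C₀ = D/Vd = 450/50 ≈ 9.000 mg/L.
Before the 5th dose, 4 doses have been given. Superposition: Cmin = C₀·(f + f² + … + f^4).
≈ 9.000 × (0.1250 + 0.0156 + 0.0020 + 0.0002) ≈ 9.000 × 0.1428 ≈ 1.285 mg/L.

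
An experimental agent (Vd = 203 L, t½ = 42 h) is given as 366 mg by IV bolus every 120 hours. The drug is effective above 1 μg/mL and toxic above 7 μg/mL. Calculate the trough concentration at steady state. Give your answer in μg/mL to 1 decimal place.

0.3 μg/mL

k = ln2/t½ = ln2/42 ≈ 0.016504 h⁻¹; fraction remaining f = e^(−kτ) = e^(−0.016504×120) ≈ 0.1380.
Accumulation ratio R = 1/(1 − f) ≈ 1/0.8620 ≈ 1.1601.
Each bolus raises the concentration by D/Vd = 366/203 ≈ 1.803 μg/mL.
Cmax,ss = C₀/(1 − f) ≈ 1.803/0.8620 ≈ 2.092 μg/mL.
One interval later, Cmin,ss = Cmax,ss·e^(−kτ) ≈ 2.092 × 0.1380 ≈ 0.289 μg/mL.
Trough 0.3 μg/mL vs MEC 1 μg/mL: subtherapeutic.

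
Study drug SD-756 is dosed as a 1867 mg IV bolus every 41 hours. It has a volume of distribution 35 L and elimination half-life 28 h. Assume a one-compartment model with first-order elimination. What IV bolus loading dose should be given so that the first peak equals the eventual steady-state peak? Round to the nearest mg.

2928 mg

f = (1/2)^(41/28) ≈ 0.362415; accumulation ratio R = 1/(1−f) ≈ 1.56842.
Loading dose to hit Cmax,ss on first dose: D_load = D_maint·R ≈ 1867 × 1.56842 ≈ 2928.24 mg.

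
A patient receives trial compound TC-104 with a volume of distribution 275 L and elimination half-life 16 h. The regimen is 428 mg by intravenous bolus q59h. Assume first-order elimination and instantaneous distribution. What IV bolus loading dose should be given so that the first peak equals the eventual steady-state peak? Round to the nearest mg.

f = (1/2)^(59/16) ≈ 0.077616; accumulation ratio R = 1/(1−f) ≈ 1.08415.
Loading dose to hit Cmax,ss on first dose: D_load = D_maint·R ≈ 428 × 1.08415 ≈ 464.02 mg.

464 mg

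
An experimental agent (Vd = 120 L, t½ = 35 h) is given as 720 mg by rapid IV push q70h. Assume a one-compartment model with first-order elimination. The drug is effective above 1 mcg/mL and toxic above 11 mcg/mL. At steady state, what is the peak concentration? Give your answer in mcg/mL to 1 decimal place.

The dosing interval is 2 half-lives, so f = 2^(−2) = 0.25.
Accumulation ratio R = 1/(1 − f) = 1/0.75 = 4/3.
Single-dose peak C₀ = D/Vd = 720/120 = 6 mcg/mL.
Steady-state peak Cmax,ss = C₀·R = 6 × 4/3 ≈ 8.000 mcg/mL.
Peak 8.0 mcg/mL vs MTC 11 mcg/mL: below toxic threshold.

8.0 mcg/mL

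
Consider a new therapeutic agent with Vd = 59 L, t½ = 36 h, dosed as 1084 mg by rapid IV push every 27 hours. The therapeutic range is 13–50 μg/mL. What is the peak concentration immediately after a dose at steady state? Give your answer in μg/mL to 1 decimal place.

45.3 μg/mL

k = ln2/t½ = ln2/36 ≈ 0.019254 h⁻¹; fraction remaining f = e^(−kτ) = e^(−0.019254×27) ≈ 0.5946.
At steady state, accumulation factor R = 1/(1 − e^(−kτ)) ≈ 2.4667.
Each bolus raises the concentration by D/Vd = 1084/59 ≈ 18.373 μg/mL.
Steady-state peak Cmax,ss = C₀·R ≈ 18.373 × 2.4667 ≈ 45.321 μg/mL.
Peak 45.3 μg/mL vs MTC 50 μg/mL: below toxic threshold.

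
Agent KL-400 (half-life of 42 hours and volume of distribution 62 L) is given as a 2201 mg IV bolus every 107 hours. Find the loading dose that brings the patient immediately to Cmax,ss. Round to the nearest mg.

2655 mg

f = (1/2)^(107/42) ≈ 0.171037; accumulation ratio R = 1/(1−f) ≈ 1.20633.
Loading dose to hit Cmax,ss on first dose: D_load = D_maint·R ≈ 2201 × 1.20633 ≈ 2655.13 mg.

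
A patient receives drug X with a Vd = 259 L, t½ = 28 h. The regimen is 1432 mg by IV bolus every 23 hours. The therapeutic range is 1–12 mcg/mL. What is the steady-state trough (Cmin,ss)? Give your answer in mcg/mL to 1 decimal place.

k = ln2/t½ = ln2/28 ≈ 0.024755 h⁻¹; fraction remaining f = e^(−kτ) = e^(−0.024755×23) ≈ 0.5659.
Accumulation ratio R = 1/(1 − f) ≈ 1/0.4341 ≈ 2.3036.
Single-dose peak C₀ = D/Vd = 1432/259 ≈ 5.529 mcg/mL.
Steady-state peak Cmax,ss = C₀·R ≈ 5.529 × 2.3036 ≈ 12.737 mcg/mL.
One interval later, Cmin,ss = Cmax,ss·e^(−kτ) ≈ 12.737 × 0.5659 ≈ 7.208 mcg/mL.
Trough 7.2 mcg/mL vs MEC 1 mcg/mL: adequate.

7.2 mcg/mL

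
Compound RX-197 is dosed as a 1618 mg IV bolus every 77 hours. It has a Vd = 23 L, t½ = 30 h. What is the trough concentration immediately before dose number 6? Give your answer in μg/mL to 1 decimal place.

14.3 μg/mL

f = (1/2)^(τ/t½) = (1/2)^(77/30) ≈ 0.1688.
C₀ = D/Vd = 1618/23 ≈ 70.348 μg/mL.
Before the 6th dose, 5 doses have been given. Superposition: Cmin = C₀·(f + f² + … + f^5).
≈ 70.348 × (0.1688 + 0.0285 + 0.0048 + 0.0008 + 0.0001) ≈ 70.348 × 0.2030 ≈ 14.281 μg/mL.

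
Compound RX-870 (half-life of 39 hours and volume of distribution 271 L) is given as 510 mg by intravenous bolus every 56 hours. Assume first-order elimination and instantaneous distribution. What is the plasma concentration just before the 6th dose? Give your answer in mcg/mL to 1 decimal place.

f = (1/2)^(τ/t½) = (1/2)^(56/39) ≈ 0.3696.
C₀ = D/Vd = 510/271 ≈ 1.882 mcg/mL.
Before the 6th dose, 5 doses have been given. Superposition: Cmin = C₀·(f + f² + … + f^5).
≈ 1.882 × (0.3696 + 0.1366 + 0.0505 + 0.0187 + 0.0069) ≈ 1.882 × 0.5823 ≈ 1.096 mcg/mL.

1.1 mcg/mL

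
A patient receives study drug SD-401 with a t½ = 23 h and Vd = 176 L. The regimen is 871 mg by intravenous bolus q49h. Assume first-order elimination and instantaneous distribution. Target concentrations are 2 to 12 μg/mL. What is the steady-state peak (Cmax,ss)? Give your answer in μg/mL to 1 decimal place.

6.4 μg/mL

Over one 49-h interval, 49/23 ≈ 2.1304 half-lives elapse, leaving f ≈ 0.2284 of each dose.
At steady state, accumulation factor R = 1/(1 − e^(−kτ)) ≈ 1.2960.
Each bolus raises the concentration by D/Vd = 871/176 ≈ 4.949 μg/mL.
Steady-state peak Cmax,ss = C₀·R ≈ 4.949 × 1.2960 ≈ 6.414 μg/mL.
Peak 6.4 μg/mL vs MTC 12 μg/mL: below toxic threshold.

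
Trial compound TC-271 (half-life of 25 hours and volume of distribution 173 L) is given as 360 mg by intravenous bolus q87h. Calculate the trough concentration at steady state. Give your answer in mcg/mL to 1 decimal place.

Over one 87-h interval, 87/25 ≈ 3.48 half-lives elapse, leaving f ≈ 0.0896 of each dose.
Accumulation ratio R = 1/(1 − f) ≈ 1/0.9104 ≈ 1.0984.
Each bolus raises the concentration by D/Vd = 360/173 ≈ 2.081 mcg/mL.
Cmax,ss = C₀/(1 − f) ≈ 2.081/0.9104 ≈ 2.286 mcg/mL.
One interval later, Cmin,ss = Cmax,ss·e^(−kτ) ≈ 2.286 × 0.0896 ≈ 0.205 mcg/mL.

0.2 mcg/mL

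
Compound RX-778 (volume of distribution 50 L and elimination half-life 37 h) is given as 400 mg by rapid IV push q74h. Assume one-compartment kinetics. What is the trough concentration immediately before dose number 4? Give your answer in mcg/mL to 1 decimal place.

2.6 mcg/mL

f = (1/2)^(τ/t½) = (1/2)^(74/37) ≈ 0.2500.
C₀ = D/Vd = 400/50 ≈ 8.000 mcg/mL.
Before the 4th dose, 3 doses have been given. Superposition: Cmin = C₀·(f + f² + … + f^3).
≈ 8.000 × (0.2500 + 0.0625 + 0.0156) ≈ 8.000 × 0.3281 ≈ 2.625 mcg/mL.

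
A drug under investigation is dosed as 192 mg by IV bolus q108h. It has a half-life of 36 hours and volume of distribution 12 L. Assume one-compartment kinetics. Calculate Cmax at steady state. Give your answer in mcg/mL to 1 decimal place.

τ = 108 h = 3 half-lives, so f = (1/2)^3 = 0.125.
Accumulation ratio R = 1/(1 − f) = 1/0.875 = 8/7.
Single-dose peak C₀ = D/Vd = 192/12 = 16 mcg/mL.
Steady-state peak Cmax,ss = C₀·R = 16 × 8/7 ≈ 18.286 mcg/mL.

18.3 mcg/mL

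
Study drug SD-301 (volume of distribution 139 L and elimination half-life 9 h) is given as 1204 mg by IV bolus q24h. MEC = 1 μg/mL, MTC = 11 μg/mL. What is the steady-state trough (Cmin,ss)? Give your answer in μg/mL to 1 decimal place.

k = ln2/t½ = ln2/9 ≈ 0.077016 h⁻¹; fraction remaining f = e^(−kτ) = e^(−0.077016×24) ≈ 0.1575.
Accumulation ratio R = 1/(1 − f) ≈ 1/0.8425 ≈ 1.1869.
Single-dose peak C₀ = D/Vd = 1204/139 ≈ 8.662 μg/mL.
Cmax,ss = C₀/(1 − f) ≈ 8.662/0.8425 ≈ 10.281 μg/mL.
One interval later, Cmin,ss = Cmax,ss·e^(−kτ) ≈ 10.281 × 0.1575 ≈ 1.619 μg/mL.
Trough 1.6 μg/mL vs MEC 1 μg/mL: adequate.

1.6 μg/mL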